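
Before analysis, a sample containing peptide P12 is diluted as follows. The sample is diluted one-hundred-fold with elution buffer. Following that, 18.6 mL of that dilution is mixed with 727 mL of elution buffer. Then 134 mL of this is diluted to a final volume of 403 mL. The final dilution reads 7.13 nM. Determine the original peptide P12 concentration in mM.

Overall dilution factor = 100 × 40.09 × 3.007 = 1.21 × 10⁴.
Original = 7.13 nM × 1.21 × 10⁴ = 8.60 × 10⁴ nM = 0.0860 mM.

0.0860 mM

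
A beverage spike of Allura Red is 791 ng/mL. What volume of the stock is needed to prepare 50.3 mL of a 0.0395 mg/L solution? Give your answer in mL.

2.51 mL

0.0395 mg/L = 39.5 ng/mL.
V₁ = C₂V₂/C₁ = 39.5 × 50.3 / 791 = 2.51 mL.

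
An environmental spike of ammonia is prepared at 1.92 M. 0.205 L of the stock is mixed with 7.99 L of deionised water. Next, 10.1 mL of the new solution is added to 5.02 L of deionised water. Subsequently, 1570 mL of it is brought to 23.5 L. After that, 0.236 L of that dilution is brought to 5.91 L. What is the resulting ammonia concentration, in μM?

Overall dilution factor = 39.98 × 498.0 × 14.97 × 25.04 = 7.46 × 10⁶.
1.92 M / 7.46 × 10⁶ = 2.57 × 10⁻⁷ M = 0.257 μM.

0.257 μM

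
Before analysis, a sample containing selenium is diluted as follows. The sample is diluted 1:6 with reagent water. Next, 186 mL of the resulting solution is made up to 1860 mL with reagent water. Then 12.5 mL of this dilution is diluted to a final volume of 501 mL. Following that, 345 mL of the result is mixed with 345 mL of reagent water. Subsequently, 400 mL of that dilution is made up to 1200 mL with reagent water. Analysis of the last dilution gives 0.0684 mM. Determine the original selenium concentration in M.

Overall dilution factor = 6 × 10 × 40.08 × 2 × 3 = 1.44 × 10⁴.
Original = 0.0684 mM × 1.44 × 10⁴ = 987 mM = 0.987 M.

0.987 M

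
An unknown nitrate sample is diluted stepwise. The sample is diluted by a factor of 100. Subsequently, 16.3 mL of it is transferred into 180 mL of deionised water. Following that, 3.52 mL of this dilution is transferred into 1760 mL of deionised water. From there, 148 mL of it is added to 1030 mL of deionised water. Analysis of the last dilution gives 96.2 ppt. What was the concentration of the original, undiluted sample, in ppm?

Overall dilution factor = 100 × 12.04 × 501 × 7.959 = 4.80 × 10⁶.
Original = 96.2 ppt × 4.80 × 10⁶ = 4.62 × 10⁸ ppt = 462 ppm.

462 ppm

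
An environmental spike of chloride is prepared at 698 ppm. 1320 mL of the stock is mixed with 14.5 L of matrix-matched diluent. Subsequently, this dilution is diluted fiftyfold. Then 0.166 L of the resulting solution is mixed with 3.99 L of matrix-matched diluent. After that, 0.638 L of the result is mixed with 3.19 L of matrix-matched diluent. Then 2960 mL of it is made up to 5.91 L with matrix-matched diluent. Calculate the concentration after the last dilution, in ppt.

Overall dilution factor = 11.98 × 50 × 25.04 × 6 × 1.997 = 1.80 × 10⁵.
698 ppm / 1.80 × 10⁵ = 3.88 × 10⁻³ ppm = 3880 ppt.

3880 ppt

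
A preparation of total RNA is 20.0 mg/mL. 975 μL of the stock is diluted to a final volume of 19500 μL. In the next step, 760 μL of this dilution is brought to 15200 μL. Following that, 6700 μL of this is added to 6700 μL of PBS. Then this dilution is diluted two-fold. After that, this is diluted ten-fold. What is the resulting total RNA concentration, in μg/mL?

Overall dilution factor = 20 × 20 × 2 × 2 × 10 = 1.60 × 10⁴.
20.0 mg/mL / 1.60 × 10⁴ = 1.25 × 10⁻³ mg/mL = 1.25 μg/mL.

1.25 μg/mL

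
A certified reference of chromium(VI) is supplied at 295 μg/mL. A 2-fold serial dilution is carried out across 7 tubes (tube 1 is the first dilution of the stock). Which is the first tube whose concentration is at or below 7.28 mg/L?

Tube n has concentration 295 μg/mL / 2ⁿ.
Need 2ⁿ ≥ 295 μg/mL / 7.28 mg/L = 40.5, so n ≥ 5.34.
First such tube: n = 6.

tube 6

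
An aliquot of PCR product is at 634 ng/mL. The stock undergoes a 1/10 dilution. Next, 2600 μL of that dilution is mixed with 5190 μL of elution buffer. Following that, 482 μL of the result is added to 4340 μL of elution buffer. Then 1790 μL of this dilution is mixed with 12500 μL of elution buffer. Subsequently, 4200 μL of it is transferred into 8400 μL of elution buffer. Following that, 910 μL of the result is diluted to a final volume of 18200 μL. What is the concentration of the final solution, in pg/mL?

Overall dilution factor = 10 × 2.996 × 10.00 × 7.983 × 3 × 20 = 1.44 × 10⁵.
634 ng/mL / 1.44 × 10⁵ = 4.42 × 10⁻³ ng/mL = 4.42 pg/mL.

4.42 pg/mL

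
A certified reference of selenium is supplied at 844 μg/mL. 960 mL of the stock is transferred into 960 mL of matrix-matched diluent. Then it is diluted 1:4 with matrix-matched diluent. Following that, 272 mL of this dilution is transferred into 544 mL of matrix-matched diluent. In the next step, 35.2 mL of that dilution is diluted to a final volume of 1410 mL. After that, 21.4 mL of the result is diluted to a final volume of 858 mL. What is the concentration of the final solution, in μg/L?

Overall dilution factor = 2 × 4 × 3 × 40.06 × 40.09 = 3.85 × 10⁴.
844 μg/mL / 3.85 × 10⁴ = 0.0219 μg/mL = 21.9 μg/L.

21.9 μg/L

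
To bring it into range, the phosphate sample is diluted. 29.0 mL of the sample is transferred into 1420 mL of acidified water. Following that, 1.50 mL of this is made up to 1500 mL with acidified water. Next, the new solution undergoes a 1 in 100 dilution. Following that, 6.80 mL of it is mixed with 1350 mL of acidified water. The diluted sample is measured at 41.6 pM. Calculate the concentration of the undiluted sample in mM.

41.5 mM

Overall dilution factor = 49.97 × 1000 × 100 × 199.5 = 9.97 × 10⁸.
Original = 41.6 pM × 9.97 × 10⁸ = 4.15 × 10¹⁰ pM = 41.5 mM.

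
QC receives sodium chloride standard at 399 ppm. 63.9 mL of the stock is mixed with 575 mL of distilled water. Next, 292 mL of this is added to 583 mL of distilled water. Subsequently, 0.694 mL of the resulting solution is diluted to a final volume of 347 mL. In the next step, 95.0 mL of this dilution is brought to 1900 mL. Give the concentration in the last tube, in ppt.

1330 ppt

Overall dilution factor = 9.998 × 2.997 × 500 × 20 = 3.00 × 10⁵.
399 ppm / 3.00 × 10⁵ = 1.33 × 10⁻³ ppm = 1330 ppt.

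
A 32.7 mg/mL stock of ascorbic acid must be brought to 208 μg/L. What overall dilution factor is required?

Factor = C₀/C_target = 32.7 mg/mL / 208 μg/L = 1.57 × 10⁵.

1.57 × 10⁵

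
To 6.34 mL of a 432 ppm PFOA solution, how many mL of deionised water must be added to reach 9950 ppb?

269 mL

9950 ppb = 9.95 ppm.
V₂ = C₁V₁/C₂ = 432 × 6.34 / 9.95 = 275 mL.
Diluent to add = V₂ − V₁ = 275 − 6.34 = 269 mL.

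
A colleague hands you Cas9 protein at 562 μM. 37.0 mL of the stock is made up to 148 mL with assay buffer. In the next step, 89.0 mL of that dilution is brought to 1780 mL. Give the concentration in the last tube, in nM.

Overall dilution factor = 4 × 20 = 80.0.
562 μM / 80.0 = 7.03 μM = 7020 nM.

7020 nM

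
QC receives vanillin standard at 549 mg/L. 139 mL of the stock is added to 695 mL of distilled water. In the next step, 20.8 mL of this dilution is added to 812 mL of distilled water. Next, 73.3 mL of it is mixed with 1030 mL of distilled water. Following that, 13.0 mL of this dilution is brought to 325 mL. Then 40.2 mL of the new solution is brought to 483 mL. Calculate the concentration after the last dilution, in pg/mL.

Overall dilution factor = 6 × 40.04 × 15.05 × 25 × 12.01 = 1.09 × 10⁶.
549 mg/L / 1.09 × 10⁶ = 5.05 × 10⁻⁴ mg/L = 505 pg/mL.

505 pg/mL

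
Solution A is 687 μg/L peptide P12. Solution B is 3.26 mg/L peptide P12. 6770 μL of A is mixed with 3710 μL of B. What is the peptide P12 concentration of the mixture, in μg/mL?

C_B = 3.26 mg/L = 3260 μg/L.
C_mix = (C_A·V_A + C_B·V_B)/(V_A + V_B) = (687×6770 + 3260×3710) / 10480 = 1598 μg/L = 1.60 μg/mL.

1.60 μg/mL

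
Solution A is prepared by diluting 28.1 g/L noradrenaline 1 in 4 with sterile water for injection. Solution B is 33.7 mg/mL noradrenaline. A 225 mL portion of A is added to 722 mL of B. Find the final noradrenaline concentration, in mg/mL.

27.4 mg/mL

C_A = 28.1 g/L / 4 = 7.03 g/L.
C_B = 33.7 mg/mL = 33.7 g/L.
C_mix = (C_A·V_A + C_B·V_B)/(V_A + V_B) = (7.03×225 + 33.7×722) / 947.0 = 27.4 g/L = 27.4 mg/mL.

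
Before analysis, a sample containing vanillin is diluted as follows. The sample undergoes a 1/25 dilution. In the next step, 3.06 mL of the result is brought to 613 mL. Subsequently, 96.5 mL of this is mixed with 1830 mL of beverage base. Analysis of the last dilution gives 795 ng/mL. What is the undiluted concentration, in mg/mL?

Overall dilution factor = 25 × 200.3 × 19.96 = 10.00 × 10⁴.
Original = 795 ng/mL × 10.00 × 10⁴ = 7.95 × 10⁷ ng/mL = 79.5 mg/mL.

79.5 mg/mL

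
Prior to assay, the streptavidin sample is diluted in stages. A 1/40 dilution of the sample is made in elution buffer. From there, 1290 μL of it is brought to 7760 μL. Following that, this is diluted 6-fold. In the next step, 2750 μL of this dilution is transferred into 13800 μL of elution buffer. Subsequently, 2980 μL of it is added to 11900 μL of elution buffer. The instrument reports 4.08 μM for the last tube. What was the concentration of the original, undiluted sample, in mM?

Overall dilution factor = 40 × 6.016 × 6 × 6.018 × 4.993 = 4.34 × 10⁴.
Original = 4.08 μM × 4.34 × 10⁴ = 1.77 × 10⁵ μM = 177 mM.

177 mM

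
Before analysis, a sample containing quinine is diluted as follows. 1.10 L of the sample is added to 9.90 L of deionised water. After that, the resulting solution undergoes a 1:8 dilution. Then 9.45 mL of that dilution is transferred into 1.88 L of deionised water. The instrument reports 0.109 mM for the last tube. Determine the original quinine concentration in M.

1.74 M

Overall dilution factor = 10 × 8 × 199.9 = 1.60 × 10⁴.
Original = 0.109 mM × 1.60 × 10⁴ = 1743 mM = 1.74 M.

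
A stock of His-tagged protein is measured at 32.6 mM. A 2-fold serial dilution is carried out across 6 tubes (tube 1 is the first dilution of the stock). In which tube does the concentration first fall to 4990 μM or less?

tube 3

Tube n has concentration 32.6 mM / 2ⁿ.
Need 2ⁿ ≥ 32.6 mM / 4990 μM = 6.53, so n ≥ 2.71.
First such tube: n = 3.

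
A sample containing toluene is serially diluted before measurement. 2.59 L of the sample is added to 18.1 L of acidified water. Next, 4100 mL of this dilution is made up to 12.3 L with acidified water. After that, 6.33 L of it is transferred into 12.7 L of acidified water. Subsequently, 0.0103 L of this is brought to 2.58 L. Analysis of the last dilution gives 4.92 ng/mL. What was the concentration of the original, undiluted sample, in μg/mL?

Overall dilution factor = 7.988 × 3 × 3.006 × 250.5 = 1.80 × 10⁴.
Original = 4.92 ng/mL × 1.80 × 10⁴ = 8.88 × 10⁴ ng/mL = 88.8 μg/mL.

88.8 μg/mL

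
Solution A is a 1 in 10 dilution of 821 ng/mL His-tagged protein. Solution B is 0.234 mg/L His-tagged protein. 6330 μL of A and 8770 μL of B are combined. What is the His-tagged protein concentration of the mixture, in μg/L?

170 μg/L

C_A = 821 ng/mL / 10 = 82.1 ng/mL.
C_B = 0.234 mg/L = 234 ng/mL.
C_mix = (C_A·V_A + C_B·V_B)/(V_A + V_B) = (82.1×6330 + 234×8770) / 15100 = 170 ng/mL = 170 μg/L.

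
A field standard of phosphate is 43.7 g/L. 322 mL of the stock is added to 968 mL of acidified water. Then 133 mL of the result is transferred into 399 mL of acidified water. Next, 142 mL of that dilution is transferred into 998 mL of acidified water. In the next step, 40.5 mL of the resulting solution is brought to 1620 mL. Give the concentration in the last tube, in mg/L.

Overall dilution factor = 4.006 × 4 × 8.028 × 40 = 5146.
43.7 g/L / 5146 = 8.49 × 10⁻³ g/L = 8.49 mg/L.

8.49 mg/L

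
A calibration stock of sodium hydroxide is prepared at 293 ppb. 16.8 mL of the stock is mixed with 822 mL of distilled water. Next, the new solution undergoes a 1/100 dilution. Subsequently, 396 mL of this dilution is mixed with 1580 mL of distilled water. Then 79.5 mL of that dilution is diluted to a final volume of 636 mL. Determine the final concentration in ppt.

1.47 ppt

Overall dilution factor = 49.93 × 100 × 4.990 × 8 = 1.99 × 10⁵.
293 ppb / 1.99 × 10⁵ = 1.47 × 10⁻³ ppb = 1.47 ppt.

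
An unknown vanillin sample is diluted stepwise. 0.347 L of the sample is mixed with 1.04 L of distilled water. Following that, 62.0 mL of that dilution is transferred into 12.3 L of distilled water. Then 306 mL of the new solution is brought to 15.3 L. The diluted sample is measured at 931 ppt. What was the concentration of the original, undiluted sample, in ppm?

37.1 ppm

Overall dilution factor = 3.997 × 199.4 × 50 = 3.98 × 10⁴.
Original = 931 ppt × 3.98 × 10⁴ = 3.71 × 10⁷ ppt = 37.1 ppm.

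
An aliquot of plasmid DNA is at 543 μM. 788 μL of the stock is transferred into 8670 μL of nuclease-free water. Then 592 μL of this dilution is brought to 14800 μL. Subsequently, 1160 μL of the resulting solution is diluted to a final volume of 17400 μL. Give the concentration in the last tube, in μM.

Overall dilution factor = 12.00 × 25 × 15 = 4501.
543 μM / 4501 = 0.121 μM.

0.121 μM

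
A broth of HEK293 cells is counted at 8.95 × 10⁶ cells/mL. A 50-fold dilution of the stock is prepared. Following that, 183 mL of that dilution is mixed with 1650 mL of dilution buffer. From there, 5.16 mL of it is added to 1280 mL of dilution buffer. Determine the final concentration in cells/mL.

Overall dilution factor = 50 × 10.02 × 249.1 = 1.25 × 10⁵.
8.95 × 10⁶ cells/mL / 1.25 × 10⁵ = 71.8 cells/mL.

71.8 cells/mL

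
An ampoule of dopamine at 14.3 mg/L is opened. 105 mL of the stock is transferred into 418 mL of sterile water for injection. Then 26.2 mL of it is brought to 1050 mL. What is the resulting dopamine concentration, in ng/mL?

Overall dilution factor = 4.981 × 40.08 = 200.
14.3 mg/L / 200 = 0.0716 mg/L = 71.6 ng/mL.

71.6 ng/mL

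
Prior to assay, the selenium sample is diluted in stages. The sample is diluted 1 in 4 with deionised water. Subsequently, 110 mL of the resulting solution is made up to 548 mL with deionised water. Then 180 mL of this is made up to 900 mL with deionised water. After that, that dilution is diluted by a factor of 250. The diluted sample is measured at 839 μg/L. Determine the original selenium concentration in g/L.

20.9 g/L

Overall dilution factor = 4 × 4.982 × 5 × 250 = 2.49 × 10⁴.
Original = 839 μg/L × 2.49 × 10⁴ = 2.09 × 10⁷ μg/L = 20.9 g/L.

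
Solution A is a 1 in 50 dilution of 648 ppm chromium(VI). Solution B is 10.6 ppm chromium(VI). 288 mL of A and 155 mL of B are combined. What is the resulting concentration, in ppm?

12.1 ppm

C_A = 648 ppm / 50 = 13.0 ppm.
C_mix = (C_A·V_A + C_B·V_B)/(V_A + V_B) = (13.0×288 + 10.6×155) / 443.0 = 12.1 ppm.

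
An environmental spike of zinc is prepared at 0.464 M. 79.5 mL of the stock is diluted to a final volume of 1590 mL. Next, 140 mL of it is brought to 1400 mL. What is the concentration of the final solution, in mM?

2.32 mM

Overall dilution factor = 20 × 10 = 200.
0.464 M / 200 = 2.32 × 10⁻³ M = 2.32 mM.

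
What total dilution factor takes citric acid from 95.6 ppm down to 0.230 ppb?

Factor = C₀/C_target = 95.6 ppm / 0.230 ppb = 4.16 × 10⁵.

4.16 × 10⁵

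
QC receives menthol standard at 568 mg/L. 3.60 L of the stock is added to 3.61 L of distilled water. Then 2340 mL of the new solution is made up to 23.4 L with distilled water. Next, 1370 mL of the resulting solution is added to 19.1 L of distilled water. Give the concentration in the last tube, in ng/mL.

1900 ng/mL

Overall dilution factor = 2.003 × 10 × 14.94 = 299.
568 mg/L / 299 = 1.90 mg/L = 1900 ng/mL.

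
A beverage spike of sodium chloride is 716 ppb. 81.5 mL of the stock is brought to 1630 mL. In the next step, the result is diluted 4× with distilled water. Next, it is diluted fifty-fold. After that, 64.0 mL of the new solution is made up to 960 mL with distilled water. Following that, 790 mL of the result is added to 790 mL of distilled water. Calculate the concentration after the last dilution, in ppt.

Overall dilution factor = 20 × 4 × 50 × 15 × 2 = 1.20 × 10⁵.
716 ppb / 1.20 × 10⁵ = 5.97 × 10⁻³ ppb = 5.97 ppt.

5.97 ppt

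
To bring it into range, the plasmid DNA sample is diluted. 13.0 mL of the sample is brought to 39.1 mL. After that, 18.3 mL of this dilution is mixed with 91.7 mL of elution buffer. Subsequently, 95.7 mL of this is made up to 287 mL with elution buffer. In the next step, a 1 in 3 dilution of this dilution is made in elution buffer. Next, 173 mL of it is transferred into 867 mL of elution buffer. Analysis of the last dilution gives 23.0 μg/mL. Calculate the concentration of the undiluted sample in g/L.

22.5 g/L

Overall dilution factor = 3.008 × 6.011 × 2.999 × 3 × 6.012 = 978.
Original = 23.0 μg/mL × 978 = 2.25 × 10⁴ μg/mL = 22.5 g/L.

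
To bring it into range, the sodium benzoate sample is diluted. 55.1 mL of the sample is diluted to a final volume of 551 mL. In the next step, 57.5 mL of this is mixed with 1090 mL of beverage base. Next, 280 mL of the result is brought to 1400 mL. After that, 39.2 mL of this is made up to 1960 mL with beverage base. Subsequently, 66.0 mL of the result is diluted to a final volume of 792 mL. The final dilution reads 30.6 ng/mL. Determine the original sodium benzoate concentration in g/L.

18.3 g/L

Overall dilution factor = 10 × 19.96 × 5 × 50 × 12 = 5.99 × 10⁵.
Original = 30.6 ng/mL × 5.99 × 10⁵ = 1.83 × 10⁷ ng/mL = 18.3 g/L.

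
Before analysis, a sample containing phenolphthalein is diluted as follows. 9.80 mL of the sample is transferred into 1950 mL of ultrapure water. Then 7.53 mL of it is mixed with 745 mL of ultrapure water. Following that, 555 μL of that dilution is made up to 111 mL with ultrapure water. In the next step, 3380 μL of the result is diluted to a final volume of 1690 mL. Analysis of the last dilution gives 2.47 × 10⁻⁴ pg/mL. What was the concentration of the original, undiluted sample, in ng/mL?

494 ng/mL

Overall dilution factor = 200.0 × 99.94 × 200 × 500 = 2.00 × 10⁹.
Original = 2.47 × 10⁻⁴ pg/mL × 2.00 × 10⁹ = 4.94 × 10⁵ pg/mL = 494 ng/mL.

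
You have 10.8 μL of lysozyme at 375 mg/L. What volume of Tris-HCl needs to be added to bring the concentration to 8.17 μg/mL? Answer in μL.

8.17 μg/mL = 8.17 mg/L.
V₂ = C₁V₁/C₂ = 375 × 10.8 / 8.17 = 496 μL.
Diluent to add = V₂ − V₁ = 496 − 10.8 = 485 μL.

485 μL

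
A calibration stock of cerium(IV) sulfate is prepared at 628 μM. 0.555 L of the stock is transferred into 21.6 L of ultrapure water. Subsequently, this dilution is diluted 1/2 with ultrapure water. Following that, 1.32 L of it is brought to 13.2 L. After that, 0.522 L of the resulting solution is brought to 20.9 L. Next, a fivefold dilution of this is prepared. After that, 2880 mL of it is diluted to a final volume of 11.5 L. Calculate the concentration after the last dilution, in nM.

Overall dilution factor = 39.92 × 2 × 10 × 40.04 × 5 × 3.993 = 6.38 × 10⁵.
628 μM / 6.38 × 10⁵ = 9.84 × 10⁻⁴ μM = 0.984 nM.

0.984 nM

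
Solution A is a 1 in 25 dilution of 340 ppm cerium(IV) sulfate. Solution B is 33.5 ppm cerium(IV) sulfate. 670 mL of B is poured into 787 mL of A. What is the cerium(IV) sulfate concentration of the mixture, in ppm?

C_A = 340 ppm / 25 = 13.6 ppm.
C_mix = (C_A·V_A + C_B·V_B)/(V_A + V_B) = (13.6×787 + 33.5×670) / 1457 = 22.8 ppm.

22.8 ppm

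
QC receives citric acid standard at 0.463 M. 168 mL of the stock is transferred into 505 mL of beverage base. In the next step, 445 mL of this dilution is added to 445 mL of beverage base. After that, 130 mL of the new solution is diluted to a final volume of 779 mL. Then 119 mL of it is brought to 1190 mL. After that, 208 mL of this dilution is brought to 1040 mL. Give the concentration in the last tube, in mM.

Overall dilution factor = 4.006 × 2 × 5.992 × 10 × 5 = 2400.
0.463 M / 2400 = 1.93 × 10⁻⁴ M = 0.193 mM.

0.193 mM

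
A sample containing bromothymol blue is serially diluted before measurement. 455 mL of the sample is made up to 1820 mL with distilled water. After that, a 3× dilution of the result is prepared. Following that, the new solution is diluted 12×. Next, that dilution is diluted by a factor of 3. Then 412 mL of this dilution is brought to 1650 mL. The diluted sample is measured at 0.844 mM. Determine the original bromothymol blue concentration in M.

Overall dilution factor = 4 × 3 × 12 × 3 × 4.005 = 1730.
Original = 0.844 mM × 1730 = 1460 mM = 1.46 M.

1.46 M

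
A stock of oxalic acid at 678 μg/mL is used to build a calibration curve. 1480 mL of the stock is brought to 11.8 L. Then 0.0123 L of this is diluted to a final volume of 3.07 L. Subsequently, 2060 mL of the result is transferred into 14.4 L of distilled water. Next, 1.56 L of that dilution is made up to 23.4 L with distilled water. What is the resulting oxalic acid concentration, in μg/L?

Overall dilution factor = 7.973 × 249.6 × 7.990 × 15 = 2.39 × 10⁵.
678 μg/mL / 2.39 × 10⁵ = 2.84 × 10⁻³ μg/mL = 2.84 μg/L.

2.84 μg/L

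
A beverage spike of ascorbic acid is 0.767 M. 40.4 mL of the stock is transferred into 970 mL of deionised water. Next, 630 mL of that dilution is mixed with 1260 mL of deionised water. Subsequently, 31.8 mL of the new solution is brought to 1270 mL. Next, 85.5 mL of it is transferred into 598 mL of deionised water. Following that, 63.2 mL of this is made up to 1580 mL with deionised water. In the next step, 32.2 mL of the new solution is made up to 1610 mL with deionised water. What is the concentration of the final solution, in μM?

Overall dilution factor = 25.01 × 3 × 39.94 × 7.994 × 25 × 50 = 2.99 × 10⁷.
0.767 M / 2.99 × 10⁷ = 2.56 × 10⁻⁸ M = 0.0256 μM.

0.0256 μM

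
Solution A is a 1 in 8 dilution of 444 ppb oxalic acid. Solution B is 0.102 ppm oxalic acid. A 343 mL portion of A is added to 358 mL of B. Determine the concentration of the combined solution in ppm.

C_A = 444 ppb / 8 = 55.5 ppb.
C_B = 0.102 ppm = 102 ppb.
C_mix = (C_A·V_A + C_B·V_B)/(V_A + V_B) = (55.5×343 + 102×358) / 701.0 = 79.2 ppb = 0.0792 ppm.

0.0792 ppm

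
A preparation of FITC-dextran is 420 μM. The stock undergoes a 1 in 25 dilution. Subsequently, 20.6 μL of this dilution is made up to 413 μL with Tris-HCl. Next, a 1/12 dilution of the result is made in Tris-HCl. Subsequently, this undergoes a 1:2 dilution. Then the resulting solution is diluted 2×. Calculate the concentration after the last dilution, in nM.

Overall dilution factor = 25 × 20.05 × 12 × 2 × 2 = 2.41 × 10⁴.
420 μM / 2.41 × 10⁴ = 0.0175 μM = 17.5 nM.

17.5 nM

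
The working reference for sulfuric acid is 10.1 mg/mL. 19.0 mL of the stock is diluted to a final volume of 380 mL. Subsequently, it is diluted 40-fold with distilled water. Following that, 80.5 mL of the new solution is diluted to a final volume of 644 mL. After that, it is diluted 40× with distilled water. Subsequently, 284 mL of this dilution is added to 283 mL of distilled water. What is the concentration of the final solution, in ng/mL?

19.8 ng/mL

Overall dilution factor = 20 × 40 × 8 × 40 × 1.996 = 5.11 × 10⁵.
10.1 mg/mL / 5.11 × 10⁵ = 1.98 × 10⁻⁵ mg/mL = 19.8 ng/mL.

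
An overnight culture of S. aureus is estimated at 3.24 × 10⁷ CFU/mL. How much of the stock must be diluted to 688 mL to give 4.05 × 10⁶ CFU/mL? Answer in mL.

86.0 mL

V₁ = C₂V₂/C₁ = 4.05 × 10⁶ × 688 / 3.24 × 10⁷ = 86.0 mL.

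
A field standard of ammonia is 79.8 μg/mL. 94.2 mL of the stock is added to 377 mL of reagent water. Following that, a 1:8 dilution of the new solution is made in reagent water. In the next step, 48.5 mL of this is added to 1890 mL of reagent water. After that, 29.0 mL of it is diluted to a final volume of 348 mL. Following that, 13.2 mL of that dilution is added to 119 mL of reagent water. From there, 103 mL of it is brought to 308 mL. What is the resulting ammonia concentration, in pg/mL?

Overall dilution factor = 5.002 × 8 × 39.97 × 12 × 10.02 × 2.990 = 5.75 × 10⁵.
79.8 μg/mL / 5.75 × 10⁵ = 1.39 × 10⁻⁴ μg/mL = 139 pg/mL.

139 pg/mL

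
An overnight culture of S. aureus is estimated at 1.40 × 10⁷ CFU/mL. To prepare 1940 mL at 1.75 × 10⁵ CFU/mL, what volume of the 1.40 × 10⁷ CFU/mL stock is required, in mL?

24.2 mL

V₁ = C₂V₂/C₁ = 1.75 × 10⁵ × 1940 / 1.40 × 10⁷ = 24.2 mL.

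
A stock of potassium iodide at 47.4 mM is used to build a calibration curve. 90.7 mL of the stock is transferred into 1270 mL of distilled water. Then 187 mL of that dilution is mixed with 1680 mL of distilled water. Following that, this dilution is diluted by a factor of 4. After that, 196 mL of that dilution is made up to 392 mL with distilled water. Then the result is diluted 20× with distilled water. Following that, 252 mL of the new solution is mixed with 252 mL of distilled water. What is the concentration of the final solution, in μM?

0.989 μM

Overall dilution factor = 15.00 × 9.984 × 4 × 2 × 20 × 2 = 4.79 × 10⁴.
47.4 mM / 4.79 × 10⁴ = 9.89 × 10⁻⁴ mM = 0.989 μM.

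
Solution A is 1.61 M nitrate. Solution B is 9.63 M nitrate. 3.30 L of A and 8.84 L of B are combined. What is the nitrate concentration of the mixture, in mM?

C_mix = (C_A·V_A + C_B·V_B)/(V_A + V_B) = (1.61×3.30 + 9.63×8.84) / 12.14 = 7.45 M = 7450 mM.

7450 mM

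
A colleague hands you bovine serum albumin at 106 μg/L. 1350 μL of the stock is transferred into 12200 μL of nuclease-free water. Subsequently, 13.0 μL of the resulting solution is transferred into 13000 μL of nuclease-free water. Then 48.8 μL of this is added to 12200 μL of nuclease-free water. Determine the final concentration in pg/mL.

0.0420 pg/mL

Overall dilution factor = 10.04 × 1001 × 251 = 2.52 × 10⁶.
106 μg/L / 2.52 × 10⁶ = 4.20 × 10⁻⁵ μg/L = 0.0420 pg/mL.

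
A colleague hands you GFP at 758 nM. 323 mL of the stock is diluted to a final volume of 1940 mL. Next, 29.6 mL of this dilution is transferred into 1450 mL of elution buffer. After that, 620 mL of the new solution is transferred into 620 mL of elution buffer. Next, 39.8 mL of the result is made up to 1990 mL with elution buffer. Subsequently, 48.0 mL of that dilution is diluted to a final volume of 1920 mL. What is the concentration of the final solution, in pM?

0.631 pM

Overall dilution factor = 6.006 × 49.99 × 2 × 50 × 40 = 1.20 × 10⁶.
758 nM / 1.20 × 10⁶ = 6.31 × 10⁻⁴ nM = 0.631 pM.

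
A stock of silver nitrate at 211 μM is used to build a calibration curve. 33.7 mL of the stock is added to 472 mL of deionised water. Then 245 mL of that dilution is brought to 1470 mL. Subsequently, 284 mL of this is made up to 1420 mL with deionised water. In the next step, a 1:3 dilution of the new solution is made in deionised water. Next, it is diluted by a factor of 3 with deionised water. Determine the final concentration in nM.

52.1 nM

Overall dilution factor = 15.01 × 6 × 5 × 3 × 3 = 4052.
211 μM / 4052 = 0.0521 μM = 52.1 nM.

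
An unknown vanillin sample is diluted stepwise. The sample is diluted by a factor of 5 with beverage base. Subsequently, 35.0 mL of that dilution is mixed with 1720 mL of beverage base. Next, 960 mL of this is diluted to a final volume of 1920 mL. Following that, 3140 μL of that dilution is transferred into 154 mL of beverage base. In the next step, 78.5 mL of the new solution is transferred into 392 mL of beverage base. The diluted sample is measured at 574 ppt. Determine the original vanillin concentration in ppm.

86.3 ppm

Overall dilution factor = 5 × 50.14 × 2 × 50.04 × 5.994 = 1.50 × 10⁵.
Original = 574 ppt × 1.50 × 10⁵ = 8.63 × 10⁷ ppt = 86.3 ppm.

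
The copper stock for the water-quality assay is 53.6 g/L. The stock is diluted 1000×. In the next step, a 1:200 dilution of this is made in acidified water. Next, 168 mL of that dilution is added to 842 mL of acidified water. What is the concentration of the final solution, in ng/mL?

44.6 ng/mL

Overall dilution factor = 1000 × 200 × 6.012 = 1.20 × 10⁶.
53.6 g/L / 1.20 × 10⁶ = 4.46 × 10⁻⁵ g/L = 44.6 ng/mL.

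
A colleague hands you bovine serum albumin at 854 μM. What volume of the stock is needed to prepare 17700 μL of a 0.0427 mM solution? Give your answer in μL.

0.0427 mM = 42.7 μM.
V₁ = C₂V₂/C₁ = 42.7 × 17700 / 854 = 885 μL.

885 μL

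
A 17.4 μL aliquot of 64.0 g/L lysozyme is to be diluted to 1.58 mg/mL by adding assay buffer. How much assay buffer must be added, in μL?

687 μL

1.58 mg/mL = 1.58 g/L.
V₂ = C₁V₁/C₂ = 64.0 × 17.4 / 1.58 = 705 μL.
Diluent to add = V₂ − V₁ = 705 − 17.4 = 687 μL.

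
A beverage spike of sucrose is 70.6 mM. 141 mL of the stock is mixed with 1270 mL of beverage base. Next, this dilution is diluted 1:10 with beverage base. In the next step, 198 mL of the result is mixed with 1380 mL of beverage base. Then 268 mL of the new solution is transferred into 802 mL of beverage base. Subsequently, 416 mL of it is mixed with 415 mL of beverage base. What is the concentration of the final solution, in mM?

0.0111 mM

Overall dilution factor = 10.01 × 10 × 7.970 × 3.993 × 1.998 = 6361.
70.6 mM / 6361 = 0.0111 mM.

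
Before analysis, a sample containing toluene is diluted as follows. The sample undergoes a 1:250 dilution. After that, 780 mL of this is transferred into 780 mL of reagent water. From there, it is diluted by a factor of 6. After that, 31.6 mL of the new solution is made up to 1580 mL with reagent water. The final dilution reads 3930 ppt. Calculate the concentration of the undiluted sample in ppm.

589 ppm

Overall dilution factor = 250 × 2 × 6 × 50 = 1.50 × 10⁵.
Original = 3930 ppt × 1.50 × 10⁵ = 5.89 × 10⁸ ppt = 589 ppm.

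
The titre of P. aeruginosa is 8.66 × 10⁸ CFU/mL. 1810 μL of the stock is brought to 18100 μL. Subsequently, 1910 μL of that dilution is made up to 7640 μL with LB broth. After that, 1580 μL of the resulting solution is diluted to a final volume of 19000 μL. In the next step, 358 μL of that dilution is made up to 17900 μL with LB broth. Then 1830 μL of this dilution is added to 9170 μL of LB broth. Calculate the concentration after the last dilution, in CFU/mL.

5990 CFU/mL

Overall dilution factor = 10 × 4 × 12.03 × 50 × 6.011 = 1.45 × 10⁵.
8.66 × 10⁸ CFU/mL / 1.45 × 10⁵ = 5990 CFU/mL.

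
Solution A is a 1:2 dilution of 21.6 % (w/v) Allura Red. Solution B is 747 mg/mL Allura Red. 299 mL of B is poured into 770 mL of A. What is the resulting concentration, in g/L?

287 g/L

C_A = 21.6 % (w/v) / 2 = 10.8 % (w/v).
C_B = 747 mg/mL = 74.7 % (w/v).
C_mix = (C_A·V_A + C_B·V_B)/(V_A + V_B) = (10.8×770 + 74.7×299) / 1069 = 28.7 % (w/v) = 287 g/L.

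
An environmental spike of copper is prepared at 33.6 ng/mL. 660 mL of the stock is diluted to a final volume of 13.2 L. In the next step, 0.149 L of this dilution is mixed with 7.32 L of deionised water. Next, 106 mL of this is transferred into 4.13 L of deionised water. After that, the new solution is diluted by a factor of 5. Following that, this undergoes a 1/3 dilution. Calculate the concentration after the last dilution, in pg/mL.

0.0559 pg/mL

Overall dilution factor = 20 × 50.13 × 39.96 × 5 × 3 = 6.01 × 10⁵.
33.6 ng/mL / 6.01 × 10⁵ = 5.59 × 10⁻⁵ ng/mL = 0.0559 pg/mL.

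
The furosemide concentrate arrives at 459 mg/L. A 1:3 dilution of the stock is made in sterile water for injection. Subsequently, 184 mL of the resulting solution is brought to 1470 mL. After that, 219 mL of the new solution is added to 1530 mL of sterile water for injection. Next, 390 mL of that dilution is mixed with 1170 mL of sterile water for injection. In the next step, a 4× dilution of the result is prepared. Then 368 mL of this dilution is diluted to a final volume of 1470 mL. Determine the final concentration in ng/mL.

Overall dilution factor = 3 × 7.989 × 7.986 × 4 × 4 × 3.995 = 1.22 × 10⁴.
459 mg/L / 1.22 × 10⁴ = 0.0375 mg/L = 37.5 ng/mL.

37.5 ng/mL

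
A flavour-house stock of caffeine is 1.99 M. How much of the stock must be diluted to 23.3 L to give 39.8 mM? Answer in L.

39.8 mM = 0.0398 M.
V₁ = C₂V₂/C₁ = 0.0398 × 23.3 / 1.99 = 0.466 L.

0.466 L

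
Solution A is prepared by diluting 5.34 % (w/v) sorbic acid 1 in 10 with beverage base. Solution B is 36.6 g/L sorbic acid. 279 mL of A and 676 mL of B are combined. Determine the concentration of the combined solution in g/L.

C_A = 5.34 % (w/v) / 10 = 0.534 % (w/v).
C_B = 36.6 g/L = 3.66 % (w/v).
C_mix = (C_A·V_A + C_B·V_B)/(V_A + V_B) = (0.534×279 + 3.66×676) / 955.0 = 2.75 % (w/v) = 27.5 g/L.

27.5 g/L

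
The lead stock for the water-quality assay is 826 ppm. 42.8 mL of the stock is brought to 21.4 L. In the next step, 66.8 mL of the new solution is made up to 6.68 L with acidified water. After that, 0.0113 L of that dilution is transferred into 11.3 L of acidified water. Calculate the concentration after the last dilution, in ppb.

Overall dilution factor = 500 × 100 × 1001 = 5.01 × 10⁷.
826 ppm / 5.01 × 10⁷ = 1.65 × 10⁻⁵ ppm = 0.0165 ppb.

0.0165 ppb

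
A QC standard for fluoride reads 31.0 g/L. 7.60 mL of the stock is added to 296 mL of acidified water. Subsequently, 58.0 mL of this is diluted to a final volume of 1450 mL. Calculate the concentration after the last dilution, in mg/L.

31.0 mg/L

Overall dilution factor = 39.95 × 25 = 999.
31.0 g/L / 999 = 0.0310 g/L = 31.0 mg/L.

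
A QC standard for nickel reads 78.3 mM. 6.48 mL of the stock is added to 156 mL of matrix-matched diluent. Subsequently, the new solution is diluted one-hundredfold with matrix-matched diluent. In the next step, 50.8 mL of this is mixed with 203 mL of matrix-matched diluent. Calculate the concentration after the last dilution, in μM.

6.25 μM

Overall dilution factor = 25.07 × 100 × 4.996 = 1.25 × 10⁴.
78.3 mM / 1.25 × 10⁴ = 6.25 × 10⁻³ mM = 6.25 μM.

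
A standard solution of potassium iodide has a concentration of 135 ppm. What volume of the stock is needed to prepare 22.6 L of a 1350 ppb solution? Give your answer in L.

0.226 L

1350 ppb = 1.35 ppm.
V₁ = C₂V₂/C₁ = 1.35 × 22.6 / 135 = 0.226 L.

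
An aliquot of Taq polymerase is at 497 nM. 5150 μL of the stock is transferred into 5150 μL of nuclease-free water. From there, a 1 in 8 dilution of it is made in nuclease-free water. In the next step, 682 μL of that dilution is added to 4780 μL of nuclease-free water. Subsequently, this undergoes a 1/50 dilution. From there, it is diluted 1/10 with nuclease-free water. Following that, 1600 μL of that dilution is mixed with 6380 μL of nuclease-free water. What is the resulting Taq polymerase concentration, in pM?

Overall dilution factor = 2 × 8 × 8.009 × 50 × 10 × 4.987 = 3.20 × 10⁵.
497 nM / 3.20 × 10⁵ = 1.56 × 10⁻³ nM = 1.56 pM.

1.56 pM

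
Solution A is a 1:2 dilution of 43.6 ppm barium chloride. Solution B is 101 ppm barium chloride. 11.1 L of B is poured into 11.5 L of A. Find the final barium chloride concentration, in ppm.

60.7 ppm

C_A = 43.6 ppm / 2 = 21.8 ppm.
C_mix = (C_A·V_A + C_B·V_B)/(V_A + V_B) = (21.8×11.5 + 101×11.1) / 22.60 = 60.7 ppm.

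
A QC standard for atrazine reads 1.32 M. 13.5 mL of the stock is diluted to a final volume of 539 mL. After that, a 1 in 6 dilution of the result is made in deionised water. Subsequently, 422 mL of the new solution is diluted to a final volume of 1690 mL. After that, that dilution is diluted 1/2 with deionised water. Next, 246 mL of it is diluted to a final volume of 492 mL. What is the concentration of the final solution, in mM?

0.344 mM

Overall dilution factor = 39.93 × 6 × 4.005 × 2 × 2 = 3837.
1.32 M / 3837 = 3.44 × 10⁻⁴ M = 0.344 mM.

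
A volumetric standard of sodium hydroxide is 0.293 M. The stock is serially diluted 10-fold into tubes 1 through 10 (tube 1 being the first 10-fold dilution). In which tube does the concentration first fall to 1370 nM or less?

tube 6

Tube n has concentration 0.293 M / 10ⁿ.
Need 10ⁿ ≥ 0.293 M / 1370 nM = 2.14 × 10⁵, so n ≥ 5.33.
First such tube: n = 6.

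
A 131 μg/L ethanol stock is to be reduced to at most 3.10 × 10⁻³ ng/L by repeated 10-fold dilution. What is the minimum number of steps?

Need 10ⁿ ≥ 4.23 × 10⁷, so n ≥ log(4.23 × 10⁷)/log(10) = 7.63.
Minimum whole steps: n = 8.

8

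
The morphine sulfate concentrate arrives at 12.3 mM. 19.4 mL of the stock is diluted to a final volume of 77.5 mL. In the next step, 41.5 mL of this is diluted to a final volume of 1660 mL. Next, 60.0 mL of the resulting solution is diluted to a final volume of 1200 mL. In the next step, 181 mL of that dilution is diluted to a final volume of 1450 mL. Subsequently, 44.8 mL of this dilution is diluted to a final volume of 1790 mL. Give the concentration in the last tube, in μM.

Overall dilution factor = 3.995 × 40 × 20 × 8.011 × 39.96 = 1.02 × 10⁶.
12.3 mM / 1.02 × 10⁶ = 1.20 × 10⁻⁵ mM = 0.0120 μM.

0.0120 μM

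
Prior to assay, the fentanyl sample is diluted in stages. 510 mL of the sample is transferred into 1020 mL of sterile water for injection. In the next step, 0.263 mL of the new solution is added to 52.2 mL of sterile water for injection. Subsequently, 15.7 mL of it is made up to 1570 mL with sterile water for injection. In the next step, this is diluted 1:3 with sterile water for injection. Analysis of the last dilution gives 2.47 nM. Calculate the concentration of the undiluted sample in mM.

0.443 mM

Overall dilution factor = 3 × 199.5 × 100 × 3 = 1.80 × 10⁵.
Original = 2.47 nM × 1.80 × 10⁵ = 4.43 × 10⁵ nM = 0.443 mM.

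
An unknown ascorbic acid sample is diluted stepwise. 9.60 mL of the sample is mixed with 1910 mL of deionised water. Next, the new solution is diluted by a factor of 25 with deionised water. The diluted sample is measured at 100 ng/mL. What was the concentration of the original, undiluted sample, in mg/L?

500 mg/L

Overall dilution factor = 200.0 × 25 = 4999.
Original = 100 ng/mL × 4999 = 5.00 × 10⁵ ng/mL = 500 mg/L.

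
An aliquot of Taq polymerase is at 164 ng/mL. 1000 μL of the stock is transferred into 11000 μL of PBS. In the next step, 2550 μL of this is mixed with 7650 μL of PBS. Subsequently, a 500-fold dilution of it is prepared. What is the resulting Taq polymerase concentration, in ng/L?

Overall dilution factor = 12 × 4 × 500 = 2.40 × 10⁴.
164 ng/mL / 2.40 × 10⁴ = 6.83 × 10⁻³ ng/mL = 6.83 ng/L.

6.83 ng/L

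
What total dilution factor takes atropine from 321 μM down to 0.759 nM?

Factor = C₀/C_target = 321 μM / 0.759 nM = 4.23 × 10⁵.

4.23 × 10⁵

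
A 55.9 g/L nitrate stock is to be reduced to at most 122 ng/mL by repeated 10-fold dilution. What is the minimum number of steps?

Need 10ⁿ ≥ 4.58 × 10⁵, so n ≥ log(4.58 × 10⁵)/log(10) = 5.66.
Minimum whole steps: n = 6.

6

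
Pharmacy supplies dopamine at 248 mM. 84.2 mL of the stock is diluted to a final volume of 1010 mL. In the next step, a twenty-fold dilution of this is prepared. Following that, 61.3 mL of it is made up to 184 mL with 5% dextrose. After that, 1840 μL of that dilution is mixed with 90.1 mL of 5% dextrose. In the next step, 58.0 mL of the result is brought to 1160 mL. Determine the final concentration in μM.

Overall dilution factor = 12.00 × 20 × 3.002 × 49.97 × 20 = 7.20 × 10⁵.
248 mM / 7.20 × 10⁵ = 3.45 × 10⁻⁴ mM = 0.345 μM.

0.345 μM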